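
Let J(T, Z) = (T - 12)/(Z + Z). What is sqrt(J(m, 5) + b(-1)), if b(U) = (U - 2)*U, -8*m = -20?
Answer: sqrt(205)/10 ≈ 1.4318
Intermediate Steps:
m = 5/2 (m = -1/8*(-20) = 5/2 ≈ 2.5000)
b(U) = U*(-2 + U) (b(U) = (-2 + U)*U = U*(-2 + U))
J(T, Z) = (-12 + T)/(2*Z) (J(T, Z) = (-12 + T)/((2*Z)) = (-12 + T)*(1/(2*Z)) = (-12 + T)/(2*Z))
sqrt(J(m, 5) + b(-1)) = sqrt((1/2)*(-12 + 5/2)/5 - (-2 - 1)) = sqrt((1/2)*(1/5)*(-19/2) - 1*(-3)) = sqrt(-19/20 + 3) = sqrt(41/20) = sqrt(205)/10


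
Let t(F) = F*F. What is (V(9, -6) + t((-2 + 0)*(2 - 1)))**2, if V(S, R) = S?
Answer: 169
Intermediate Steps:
t(F) = F**2
(V(9, -6) + t((-2 + 0)*(2 - 1)))**2 = (9 + ((-2 + 0)*(2 - 1))**2)**2 = (9 + (-2*1)**2)**2 = (9 + (-2)**2)**2 = (9 + 4)**2 = 13**2 = 169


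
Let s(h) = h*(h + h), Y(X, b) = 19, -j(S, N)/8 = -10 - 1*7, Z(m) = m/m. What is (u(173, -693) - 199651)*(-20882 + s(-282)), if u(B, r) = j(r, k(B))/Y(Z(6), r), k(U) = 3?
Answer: -524095830678/19 ≈ -2.7584e+10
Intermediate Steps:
Z(m) = 1
j(S, N) = 136 (j(S, N) = -8*(-10 - 1*7) = -8*(-10 - 7) = -8*(-17) = 136)
s(h) = 2*h**2 (s(h) = h*(2*h) = 2*h**2)
u(B, r) = 136/19
(u(173, -693) - 199651)*(-20882 + s(-282)) = (136/19 - 199651)*(-20882 + 2*(-282)**2) = -3793233*(-20882 + 2*79524)/19 = -3793233*(-20882 + 159048)/19 = -3793233/19*138166 = -524095830678/19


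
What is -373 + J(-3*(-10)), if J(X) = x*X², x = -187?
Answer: -168673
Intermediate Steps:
J(X) = -187*X²
-373 + J(-3*(-10)) = -373 - 187*(-3*(-10))² = -373 - 187*30² = -373 - 187*900 = -373 - 168300 = -168673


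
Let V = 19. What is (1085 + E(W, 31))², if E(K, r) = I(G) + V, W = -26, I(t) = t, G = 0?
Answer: 1218816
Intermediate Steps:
E(K, r) = 19 (E(K, r) = 0 + 19 = 19)
(1085 + E(W, 31))² = (1085 + 19)² = 1104² = 1218816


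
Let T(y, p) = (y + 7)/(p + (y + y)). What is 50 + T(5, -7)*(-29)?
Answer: -66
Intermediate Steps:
T(y, p) = (7 + y)/(p + 2*y)
50 + T(5, -7)*(-29) = 50 + ((7 + 5)/(-7 + 2*5))*(-29) = 50 + (12/(-7 + 10))*(-29) = 50 + (12/3)*(-29) = 50 + ((⅓)*12)*(-29) = 50 + 4*(-29) = 50 - 116 = -66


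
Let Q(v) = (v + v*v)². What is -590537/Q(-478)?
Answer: -590537/51986736036 ≈ -1.1359e-5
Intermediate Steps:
Q(v) = (v + v²)²
-590537/Q(-478) = -590537*1/(228484*(1 - 478)²) = -590537/(228484*(-477)²) = -590537/(228484*227529) = -590537/51986736036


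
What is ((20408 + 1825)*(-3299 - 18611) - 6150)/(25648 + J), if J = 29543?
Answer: -162377060/18397 ≈ -8826.3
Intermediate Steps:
((20408 + 1825)*(-3299 - 18611) - 6150)/(25648 + J) = ((20408 + 1825)*(-3299 - 18611) - 6150)/(25648 + 29543) = (22233*(-21910) - 6150)/55191 = (-487125030 - 6150)*(1/55191) = -487131180*1/55191 = -162377060/18397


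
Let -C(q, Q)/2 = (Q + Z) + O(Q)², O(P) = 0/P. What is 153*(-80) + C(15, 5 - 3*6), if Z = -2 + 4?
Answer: -12218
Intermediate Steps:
Z = 2
O(P) = 0
C(q, Q) = -4 - 2*Q (C(q, Q) = -2*((Q + 2) + 0²) = -2*((2 + Q) + 0) = -2*(2 + Q) = -4 - 2*Q)
153*(-80) + C(15, 5 - 3*6) = 153*(-80) + (-4 - 2*(5 - 3*6)) = -12240 + (-4 - 2*(5 - 18)) = -12240 + (-4 - 2*(-13)) = -12240 + (-4 + 26) = -12240 + 22 = -12218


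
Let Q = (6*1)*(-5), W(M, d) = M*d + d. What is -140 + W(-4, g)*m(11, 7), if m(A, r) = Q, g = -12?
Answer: -1220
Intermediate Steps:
W(M, d) = d + M*d
Q = -30 (Q = 6*(-5) = -30)
m(A, r) = -30
-140 + W(-4, g)*m(11, 7) = -140 - 12*(1 - 4)*(-30) = -140 - 12*(-3)*(-30) = -140 + 36*(-30) = -140 - 1080 = -1220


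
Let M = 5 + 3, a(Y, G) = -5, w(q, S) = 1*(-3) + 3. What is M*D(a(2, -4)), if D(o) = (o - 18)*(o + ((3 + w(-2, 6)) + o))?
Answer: 1288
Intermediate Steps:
w(q, S) = 0 (w(q, S) = -3 + 3 = 0)
D(o) = (-18 + o)*(3 + 2*o) (D(o) = (o - 18)*(o + ((3 + 0) + o)) = (-18 + o)*(o + (3 + o)) = (-18 + o)*(3 + 2*o))
M = 8
M*D(a(2, -4)) = 8*(-54 - 33*(-5) + 2*(-5)²) = 8*(-54 + 165 + 2*25) = 8*(-54 + 165 + 50) = 8*161 = 1288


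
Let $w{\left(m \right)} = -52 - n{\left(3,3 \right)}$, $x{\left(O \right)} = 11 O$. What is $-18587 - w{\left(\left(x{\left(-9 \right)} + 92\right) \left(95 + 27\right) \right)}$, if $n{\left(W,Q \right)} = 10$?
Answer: $-18525$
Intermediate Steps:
$w{\left(m \right)} = -62$ ($w{\left(m \right)} = -52 - 10 = -62$)
$-18587 - w{\left(\left(x{\left(-9 \right)} + 92\right) \left(95 + 27\right) \right)} = -18587 - -62 = -18587 + 62 = -18525$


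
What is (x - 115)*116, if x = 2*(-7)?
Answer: -14964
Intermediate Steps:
x = -14
(x - 115)*116 = (-14 - 115)*116 = -129*116 = -14964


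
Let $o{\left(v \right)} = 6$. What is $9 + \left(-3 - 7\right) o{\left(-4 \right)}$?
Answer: $-51$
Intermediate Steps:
$9 + \left(-3 - 7\right) o{\left(-4 \right)} = 9 + \left(-3 - 7\right) 6 = 9 - 60 = -51$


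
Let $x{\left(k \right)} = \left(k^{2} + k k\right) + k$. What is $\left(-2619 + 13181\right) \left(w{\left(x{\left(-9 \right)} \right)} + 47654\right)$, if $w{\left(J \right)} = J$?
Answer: $504937534$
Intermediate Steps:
$x{\left(k \right)} = k + 2 k^{2}$ ($x{\left(k \right)} = \left(k^{2} + k^{2}\right) + k = 2 k^{2} + k = k + 2 k^{2}$)
$\left(-2619 + 13181\right) \left(w{\left(x{\left(-9 \right)} \right)} + 47654\right) = \left(-2619 + 13181\right) \left(- 9 \left(1 + 2 \left(-9\right)\right) + 47654\right) = 10562 \left(- 9 \left(1 - 18\right) + 47654\right) = 10562 \left(\left(-9\right) \left(-17\right) + 47654\right) = 10562 \left(153 + 47654\right) = 10562 \cdot 47807 = 504937534$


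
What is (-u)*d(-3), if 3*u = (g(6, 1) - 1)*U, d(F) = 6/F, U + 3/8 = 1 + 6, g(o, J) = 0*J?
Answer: -53/12 ≈ -4.4167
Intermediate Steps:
g(o, J) = 0
U = 53/8 (U = -3/8 + (1 + 6) = -3/8 + 7 = 53/8 ≈ 6.6250)
u = -53/24 (u = ((0 - 1)*(53/8))/3 = (-1*53/8)/3 = (1/3)*(-53/8) = -53/24 ≈ -2.2083)
(-u)*d(-3) = (-1*(-53/24))*(6/(-3)) = 53*(6*(-1/3))/24 = (53/24)*(-2) = -53/12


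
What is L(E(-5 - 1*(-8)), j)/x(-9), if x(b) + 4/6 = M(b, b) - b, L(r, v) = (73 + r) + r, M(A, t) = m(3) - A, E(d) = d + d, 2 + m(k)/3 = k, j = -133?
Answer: 255/61 ≈ 4.1803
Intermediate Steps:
m(k) = -6 + 3*k
E(d) = 2*d
M(A, t) = 3 - A (M(A, t) = (-6 + 3*3) - A = (-6 + 9) - A = 3 - A)
L(r, v) = 73 + 2*r
x(b) = 7/3 - 2*b (x(b) = -⅔ + ((3 - b) - b) = -⅔ + (3 - 2*b) = 7/3 - 2*b)
L(E(-5 - 1*(-8)), j)/x(-9) = (73 + 2*(2*(-5 - 1*(-8))))/(7/3 - 2*(-9)) = (73 + 2*(2*(-5 + 8)))/(7/3 + 18) = (73 + 2*(2*3))/(61/3) = (73 + 2*6)*(3/61) = (73 + 12)*(3/61) = 85*(3/61) = 255/61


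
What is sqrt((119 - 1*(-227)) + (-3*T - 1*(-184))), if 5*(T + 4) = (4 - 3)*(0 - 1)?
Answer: sqrt(13565)/5 ≈ 23.294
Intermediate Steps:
T = -21/5 (T = -4 + ((4 - 3)*(0 - 1))/5 = -4 + (1*(-1))/5 = -4 + (1/5)*(-1) = -4 - 1/5 = -21/5 ≈ -4.2000)
sqrt((119 - 1*(-227)) + (-3*T - 1*(-184))) = sqrt((119 - 1*(-227)) + (-3*(-21/5) - 1*(-184))) = sqrt((119 + 227) + (63/5 + 184)) = sqrt(346 + 983/5) = sqrt(2713/5) = sqrt(13565)/5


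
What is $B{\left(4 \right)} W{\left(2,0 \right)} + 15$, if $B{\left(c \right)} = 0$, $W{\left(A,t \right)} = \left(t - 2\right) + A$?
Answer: $15$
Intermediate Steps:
$W{\left(A,t \right)} = -2 + A + t$ ($W{\left(A,t \right)} = \left(-2 + t\right) + A = -2 + A + t$)
$B{\left(4 \right)} W{\left(2,0 \right)} + 15 = 0 \left(-2 + 2 + 0\right) + 15 = 0 \cdot 0 + 15 = 0 + 15 = 15$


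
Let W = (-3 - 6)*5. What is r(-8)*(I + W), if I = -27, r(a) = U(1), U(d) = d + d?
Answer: -144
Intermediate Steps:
U(d) = 2*d
r(a) = 2 (r(a) = 2*1 = 2)
W = -45 (W = -9*5 = -45)
r(-8)*(I + W) = 2*(-27 - 45) = 2*(-72) = -144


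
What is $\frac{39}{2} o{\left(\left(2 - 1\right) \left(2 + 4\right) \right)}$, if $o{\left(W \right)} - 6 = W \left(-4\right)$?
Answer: $-351$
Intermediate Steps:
$o{\left(W \right)} = 6 - 4 W$ ($o{\left(W \right)} = 6 + W \left(-4\right) = 6 - 4 W$)
$\frac{39}{2} o{\left(\left(2 - 1\right) \left(2 + 4\right) \right)} = \frac{39}{2} \left(6 - 4 \left(2 - 1\right) \left(2 + 4\right)\right) = 39 \cdot \frac{1}{2} \left(6 - 4 \cdot 1 \cdot 6\right) = \frac{39 \left(6 - 24\right)}{2} = \frac{39}{2} \left(-18\right) = -351$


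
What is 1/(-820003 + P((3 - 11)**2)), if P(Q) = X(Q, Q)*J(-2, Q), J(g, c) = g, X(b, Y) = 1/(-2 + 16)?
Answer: -7/5740022 ≈ -1.2195e-6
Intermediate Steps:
X(b, Y) = 1/14
P(Q) = -1/7 (P(Q) = (1/14)*(-2) = -1/7)
1/(-820003 + P((3 - 11)**2)) = 1/(-820003 - 1/7) = 1/(-5740022/7) = -7/5740022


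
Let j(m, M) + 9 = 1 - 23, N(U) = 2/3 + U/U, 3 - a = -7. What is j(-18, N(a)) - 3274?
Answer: -3305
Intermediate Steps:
a = 10 (a = 3 - 1*(-7) = 3 + 7 = 10)
N(U) = 5/3 (N(U) = 2*(1/3) + 1 = 2/3 + 1 = 5/3)
j(m, M) = -31 (j(m, M) = -9 + (1 - 23) = -9 - 22 = -31)
j(-18, N(a)) - 3274 = -31 - 3274 = -3305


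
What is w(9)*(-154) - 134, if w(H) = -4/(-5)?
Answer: -1286/5 ≈ -257.20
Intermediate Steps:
w(H) = ⅘ (w(H) = -4*(-⅕) = ⅘)
w(9)*(-154) - 134 = (⅘)*(-154) - 134 = -616/5 - 134 = -1286/5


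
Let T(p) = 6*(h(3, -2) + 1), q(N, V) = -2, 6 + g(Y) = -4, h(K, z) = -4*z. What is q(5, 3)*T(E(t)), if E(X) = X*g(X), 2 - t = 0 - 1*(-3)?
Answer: -108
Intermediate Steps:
g(Y) = -10 (g(Y) = -6 - 4 = -10)
t = -1 (t = 2 - (0 - 1*(-3)) = 2 - (0 + 3) = 2 - 1*3 = 2 - 3 = -1)
E(X) = -10*X (E(X) = X*(-10) = -10*X)
T(p) = 54 (T(p) = 6*(-4*(-2) + 1) = 6*(8 + 1) = 6*9 = 54)
q(5, 3)*T(E(t)) = -2*54 = -108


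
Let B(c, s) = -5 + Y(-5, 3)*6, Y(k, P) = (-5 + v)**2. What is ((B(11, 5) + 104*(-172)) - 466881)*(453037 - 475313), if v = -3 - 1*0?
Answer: 10790271640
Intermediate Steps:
v = -3 (v = -3 + 0 = -3)
Y(k, P) = 64 (Y(k, P) = (-5 - 3)**2 = (-8)**2 = 64)
B(c, s) = 379 (B(c, s) = -5 + 64*6 = -5 + 384 = 379)
((B(11, 5) + 104*(-172)) - 466881)*(453037 - 475313) = ((379 + 104*(-172)) - 466881)*(453037 - 475313) = ((379 - 17888) - 466881)*(-22276) = (-17509 - 466881)*(-22276) = -484390*(-22276) = 10790271640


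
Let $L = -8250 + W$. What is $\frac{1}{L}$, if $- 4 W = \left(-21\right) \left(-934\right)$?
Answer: $- \frac{2}{26307} \approx -7.6025 \cdot 10^{-5}$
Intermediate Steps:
$W = - \frac{9807}{2}$ ($W = - \frac{\left(-21\right) \left(-934\right)}{4} = \left(- \frac{1}{4}\right) 19614 = - \frac{9807}{2} \approx -4903.5$)
$L = - \frac{26307}{2}$ ($L = -8250 - \frac{9807}{2} = - \frac{26307}{2} \approx -13154.0$)
$\frac{1}{L} = \frac{1}{- \frac{26307}{2}} = - \frac{2}{26307}$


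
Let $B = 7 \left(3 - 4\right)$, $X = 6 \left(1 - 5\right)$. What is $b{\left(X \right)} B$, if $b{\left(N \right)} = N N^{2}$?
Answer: $96768$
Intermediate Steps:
$X = -24$ ($X = 6 \left(-4\right) = -24$)
$b{\left(N \right)} = N^{3}$
$B = -7$ ($B = 7 \left(-1\right) = -7$)
$b{\left(X \right)} B = \left(-24\right)^{3} \left(-7\right) = \left(-13824\right) \left(-7\right) = 96768$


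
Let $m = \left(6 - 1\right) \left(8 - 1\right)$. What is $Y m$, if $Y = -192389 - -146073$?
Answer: $-1621060$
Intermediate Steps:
$Y = -46316$ ($Y = -192389 + 146073 = -46316$)
$m = 35$ ($m = 5 \cdot 7 = 35$)
$Y m = \left(-46316\right) 35 = -1621060$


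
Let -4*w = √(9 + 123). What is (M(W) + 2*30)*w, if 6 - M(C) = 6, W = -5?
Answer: -30*√33 ≈ -172.34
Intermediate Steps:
M(C) = 0 (M(C) = 6 - 1*6 = 6 - 6 = 0)
w = -√33/2 (w = -√(9 + 123)/4 = -√33/2 ≈ -2.8723)
(M(W) + 2*30)*w = (0 + 2*30)*(-√33/2) = (0 + 60)*(-√33/2) = 60*(-√33/2) = -30*√33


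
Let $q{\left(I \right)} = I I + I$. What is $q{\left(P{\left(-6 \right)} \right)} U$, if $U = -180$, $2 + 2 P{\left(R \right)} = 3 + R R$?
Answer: $-64935$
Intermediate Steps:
$P{\left(R \right)} = \frac{1}{2} + \frac{R^{2}}{2}$ ($P{\left(R \right)} = -1 + \frac{3 + R R}{2} = -1 + \frac{3 + R^{2}}{2} = -1 + \left(\frac{3}{2} + \frac{R^{2}}{2}\right) = \frac{1}{2} + \frac{R^{2}}{2}$)
$q{\left(I \right)} = I + I^{2}$ ($q{\left(I \right)} = I^{2} + I = I + I^{2}$)
$q{\left(P{\left(-6 \right)} \right)} U = \left(\frac{1}{2} + \frac{\left(-6\right)^{2}}{2}\right) \left(1 + \left(\frac{1}{2} + \frac{\left(-6\right)^{2}}{2}\right)\right) \left(-180\right) = \left(\frac{1}{2} + \frac{1}{2} \cdot 36\right) \left(1 + \left(\frac{1}{2} + \frac{1}{2} \cdot 36\right)\right) \left(-180\right) = \left(\frac{1}{2} + 18\right) \left(1 + \left(\frac{1}{2} + 18\right)\right) \left(-180\right) = \frac{37 \left(1 + \frac{37}{2}\right)}{2} \left(-180\right) = \frac{37}{2} \cdot \frac{39}{2} \left(-180\right) = \frac{1443}{4} \left(-180\right) = -64935$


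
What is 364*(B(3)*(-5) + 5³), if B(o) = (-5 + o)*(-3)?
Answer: 34580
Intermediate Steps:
B(o) = 15 - 3*o
364*(B(3)*(-5) + 5³) = 364*((15 - 3*3)*(-5) + 5³) = 364*((15 - 9)*(-5) + 125) = 364*(6*(-5) + 125) = 364*(-30 + 125) = 364*95 = 34580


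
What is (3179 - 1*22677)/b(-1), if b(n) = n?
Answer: 19498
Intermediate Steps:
(3179 - 1*22677)/b(-1) = (3179 - 1*22677)/(-1) = (3179 - 22677)*(-1) = -19498*(-1) = 19498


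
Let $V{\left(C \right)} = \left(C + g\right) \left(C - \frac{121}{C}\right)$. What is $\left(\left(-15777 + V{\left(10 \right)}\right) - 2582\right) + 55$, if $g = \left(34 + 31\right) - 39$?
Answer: $- \frac{91898}{5} \approx -18380.0$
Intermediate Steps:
$g = 26$ ($g = 65 - 39 = 26$)
$V{\left(C \right)} = \left(26 + C\right) \left(C - \frac{121}{C}\right)$ ($V{\left(C \right)} = \left(C + 26\right) \left(C - \frac{121}{C}\right) = \left(26 + C\right) \left(C - \frac{121}{C}\right)$)
$\left(\left(-15777 + V{\left(10 \right)}\right) - 2582\right) + 55 = \left(\left(-15777 + \left(-121 + 10^{2} - \frac{3146}{10} + 26 \cdot 10\right)\right) - 2582\right) + 55 = \left(\left(-15777 + \left(-121 + 100 - \frac{1573}{5} + 260\right)\right) - 2582\right) + 55 = \left(\left(-15777 - \frac{378}{5}\right) - 2582\right) + 55 = \left(- \frac{79263}{5} - 2582\right) + 55 = - \frac{92173}{5} + 55 = - \frac{91898}{5}$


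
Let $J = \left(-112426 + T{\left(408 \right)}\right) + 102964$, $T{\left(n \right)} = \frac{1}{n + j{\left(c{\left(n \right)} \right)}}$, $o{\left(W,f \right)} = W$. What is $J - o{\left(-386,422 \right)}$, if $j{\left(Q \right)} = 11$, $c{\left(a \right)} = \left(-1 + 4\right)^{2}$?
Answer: $- \frac{3802843}{419} \approx -9076.0$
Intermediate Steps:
$c{\left(a \right)} = 9$ ($c{\left(a \right)} = 3^{2} = 9$)
$T{\left(n \right)} = \frac{1}{11 + n}$ ($T{\left(n \right)} = \frac{1}{n + 11} = \frac{1}{11 + n}$)
$J = - \frac{3964577}{419}$ ($J = \left(-112426 + \frac{1}{11 + 408}\right) + 102964 = \left(-112426 + \frac{1}{419}\right) + 102964 = - \frac{47106493}{419} + 102964 = - \frac{3964577}{419} \approx -9462.0$)
$J - o{\left(-386,422 \right)} = - \frac{3964577}{419} - -386 = - \frac{3964577}{419} + 386 = - \frac{3802843}{419}$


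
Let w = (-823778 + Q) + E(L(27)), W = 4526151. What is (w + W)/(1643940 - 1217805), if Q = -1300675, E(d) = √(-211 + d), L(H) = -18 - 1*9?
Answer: 800566/142045 + I*√238/426135 ≈ 5.636 + 3.6203e-5*I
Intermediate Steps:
L(H) = -27 (L(H) = -18 - 9 = -27)
w = -2124453 + I*√238 (w = (-823778 - 1300675) + √(-211 - 27) = -2124453 + √(-238) = -2124453 + I*√238 ≈ -2.1245e+6 + 15.427*I)
(w + W)/(1643940 - 1217805) = ((-2124453 + I*√238) + 4526151)/(1643940 - 1217805) = (2401698 + I*√238)/426135 = (2401698 + I*√238)*(1/426135) = 800566/142045 + I*√238/426135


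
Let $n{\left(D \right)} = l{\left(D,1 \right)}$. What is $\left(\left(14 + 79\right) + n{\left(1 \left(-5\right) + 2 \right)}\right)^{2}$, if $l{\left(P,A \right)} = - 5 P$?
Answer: $11664$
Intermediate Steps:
$n{\left(D \right)} = - 5 D$
$\left(\left(14 + 79\right) + n{\left(1 \left(-5\right) + 2 \right)}\right)^{2} = \left(\left(14 + 79\right) - 5 \left(1 \left(-5\right) + 2\right)\right)^{2} = \left(93 - 5 \left(-5 + 2\right)\right)^{2} = \left(93 - -15\right)^{2} = \left(93 + 15\right)^{2} = 108^{2} = 11664$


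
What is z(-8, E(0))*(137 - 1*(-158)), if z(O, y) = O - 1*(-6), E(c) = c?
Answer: -590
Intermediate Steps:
z(O, y) = 6 + O (z(O, y) = O + 6 = 6 + O)
z(-8, E(0))*(137 - 1*(-158)) = (6 - 8)*(137 - 1*(-158)) = -2*(137 + 158) = -2*295 = -590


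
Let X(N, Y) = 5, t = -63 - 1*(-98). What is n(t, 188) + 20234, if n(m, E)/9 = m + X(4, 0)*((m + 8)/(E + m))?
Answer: 4584362/223 ≈ 20558.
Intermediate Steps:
t = 35 (t = -63 + 98 = 35)
n(m, E) = 9*m + 45*(8 + m)/(E + m) (n(m, E) = 9*(m + 5*((m + 8)/(E + m))) = 9*(m + 5*((8 + m)/(E + m))) = 9*(m + 5*(8 + m)/(E + m)) = 9*m + 45*(8 + m)/(E + m))
n(t, 188) + 20234 = 9*(40 + 35**2 + 5*35 + 188*35)/(188 + 35) + 20234 = 9*(40 + 1225 + 175 + 6580)/223 + 20234 = 9*(1/223)*8020 + 20234 = 72180/223 + 20234 = 4584362/223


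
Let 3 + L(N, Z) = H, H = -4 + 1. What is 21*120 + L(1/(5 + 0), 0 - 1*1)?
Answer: 2514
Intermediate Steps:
H = -3
L(N, Z) = -6 (L(N, Z) = -3 - 3 = -6)
21*120 + L(1/(5 + 0), 0 - 1*1) = 21*120 - 6 = 2520 - 6 = 2514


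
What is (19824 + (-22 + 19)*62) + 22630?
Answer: 42268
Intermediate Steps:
(19824 + (-22 + 19)*62) + 22630 = (19824 - 3*62) + 22630 = (19824 - 186) + 22630 = 19638 + 22630 = 42268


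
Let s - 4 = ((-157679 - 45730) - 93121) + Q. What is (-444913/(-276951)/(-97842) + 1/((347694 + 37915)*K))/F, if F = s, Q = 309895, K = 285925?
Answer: -49053968425145983/39941693427476370292903350 ≈ -1.2281e-9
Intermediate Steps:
s = 13369 (s = 4 + (((-157679 - 45730) - 93121) + 309895) = 4 + ((-203409 - 93121) + 309895) = 4 + (-296530 + 309895) = 4 + 13365 = 13369)
F = 13369
(-444913/(-276951)/(-97842) + 1/((347694 + 37915)*K))/F = (-444913/(-276951)/(-97842) + 1/((347694 + 37915)*285925))/13369 = (-444913*(-1/276951)*(-1/97842) + (1/285925)/385609)*(1/13369) = ((444913/276951)*(-1/97842) + (1/385609)*(1/285925))*(1/13369) = (-444913/27097439742 + 1/110255253325)*(1/13369) = -49053968425145983/2987635083213132642150*1/13369 = -49053968425145983/39941693427476370292903350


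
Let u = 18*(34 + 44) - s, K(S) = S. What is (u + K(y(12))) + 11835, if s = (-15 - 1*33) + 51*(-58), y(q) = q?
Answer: 16257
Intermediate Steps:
s = -3006 (s = (-15 - 33) - 2958 = -48 - 2958 = -3006)
u = 4410 (u = 18*(34 + 44) - 1*(-3006) = 18*78 + 3006 = 1404 + 3006 = 4410)
(u + K(y(12))) + 11835 = (4410 + 12) + 11835 = 4422 + 11835 = 16257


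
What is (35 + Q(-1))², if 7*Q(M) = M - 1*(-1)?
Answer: 1225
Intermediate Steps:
Q(M) = ⅐ + M/7 (Q(M) = (M - 1*(-1))/7 = (M + 1)/7 = (1 + M)/7 = ⅐ + M/7)
(35 + Q(-1))² = (35 + (⅐ + (⅐)*(-1)))² = (35 + (⅐ - ⅐))² = (35 + 0)² = 35² = 1225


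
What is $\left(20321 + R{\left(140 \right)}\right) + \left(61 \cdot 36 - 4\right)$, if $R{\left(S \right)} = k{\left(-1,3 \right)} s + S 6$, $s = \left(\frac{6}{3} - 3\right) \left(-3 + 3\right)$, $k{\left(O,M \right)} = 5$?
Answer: $23353$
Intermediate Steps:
$s = 0$ ($s = \left(6 \cdot \frac{1}{3} - 3\right) 0 = \left(2 - 3\right) 0 = \left(-1\right) 0 = 0$)
$R{\left(S \right)} = 6 S$ ($R{\left(S \right)} = 5 \cdot 0 + S 6 = 0 + 6 S = 6 S$)
$\left(20321 + R{\left(140 \right)}\right) + \left(61 \cdot 36 - 4\right) = \left(20321 + 6 \cdot 140\right) + \left(61 \cdot 36 - 4\right) = \left(20321 + 840\right) + \left(2196 - 4\right) = 21161 + 2192 = 23353$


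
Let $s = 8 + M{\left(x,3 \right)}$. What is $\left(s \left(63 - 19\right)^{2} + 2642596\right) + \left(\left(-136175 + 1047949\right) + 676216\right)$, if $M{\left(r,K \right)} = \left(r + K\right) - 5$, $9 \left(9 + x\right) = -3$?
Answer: $\frac{12672398}{3} \approx 4.2241 \cdot 10^{6}$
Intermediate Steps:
$x = - \frac{28}{3}$ ($x = -9 + \frac{1}{9} \left(-3\right) = -9 - \frac{1}{3} = - \frac{28}{3} \approx -9.3333$)
$M{\left(r,K \right)} = -5 + K + r$ ($M{\left(r,K \right)} = \left(K + r\right) - 5 = -5 + K + r$)
$s = - \frac{10}{3}$ ($s = 8 - \frac{34}{3} = - \frac{10}{3} \approx -3.3333$)
$\left(s \left(63 - 19\right)^{2} + 2642596\right) + \left(\left(-136175 + 1047949\right) + 676216\right) = \left(- \frac{10 \left(63 - 19\right)^{2}}{3} + 2642596\right) + \left(\left(-136175 + 1047949\right) + 676216\right) = \left(- \frac{10 \cdot 44^{2}}{3} + 2642596\right) + \left(911774 + 676216\right) = \left(\left(- \frac{10}{3}\right) 1936 + 2642596\right) + 1587990 = \left(- \frac{19360}{3} + 2642596\right) + 1587990 = \frac{7908428}{3} + 1587990 = \frac{12672398}{3}$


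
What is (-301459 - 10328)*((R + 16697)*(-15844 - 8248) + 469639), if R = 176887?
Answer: 1453973804921043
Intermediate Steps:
(-301459 - 10328)*((R + 16697)*(-15844 - 8248) + 469639) = (-301459 - 10328)*((176887 + 16697)*(-15844 - 8248) + 469639) = -311787*(193584*(-24092) + 469639) = -311787*(-4663825728 + 469639) = -311787*(-4663356089) = 1453973804921043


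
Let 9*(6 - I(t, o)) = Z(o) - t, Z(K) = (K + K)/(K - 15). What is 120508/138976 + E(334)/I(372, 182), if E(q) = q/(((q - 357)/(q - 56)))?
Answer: -55810574641/657669176 ≈ -84.861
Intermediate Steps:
Z(K) = 2*K/(-15 + K) (Z(K) = (2*K)/(-15 + K) = 2*K/(-15 + K))
I(t, o) = 6 + t/9 - 2*o/(9*(-15 + o)) (I(t, o) = 6 - (2*o/(-15 + o) - t)/9 = 6 - (-t + 2*o/(-15 + o))/9 = 6 + (t/9 - 2*o/(9*(-15 + o))) = 6 + t/9 - 2*o/(9*(-15 + o)))
E(q) = q*(-56 + q)/(-357 + q) (E(q) = q/(((-357 + q)/(-56 + q))) = q*((-56 + q)/(-357 + q)) = q*(-56 + q)/(-357 + q))
120508/138976 + E(334)/I(372, 182) = 120508/138976 + (334*(-56 + 334)/(-357 + 334))/(((-2*182 + (-15 + 182)*(54 + 372))/(9*(-15 + 182)))) = 120508*(1/138976) + (334*278/(-23))/(((1/9)*(-364 + 167*426)/167)) = 30127/34744 + (334*(-1/23)*278)/(((1/9)*(1/167)*(-364 + 71142))) = 30127/34744 - 92852/(23*((1/9)*(1/167)*70778)) = 30127/34744 - 92852/(23*70778/1503) = 30127/34744 - 92852/23*1503/70778 = 30127/34744 - 69778278/813947 = -55810574641/657669176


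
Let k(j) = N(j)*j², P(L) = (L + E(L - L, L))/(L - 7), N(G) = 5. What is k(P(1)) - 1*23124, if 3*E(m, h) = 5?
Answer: -1872964/81 ≈ -23123.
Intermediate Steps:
E(m, h) = 5/3 (E(m, h) = (⅓)*5 = 5/3)
P(L) = (5/3 + L)/(-7 + L) (P(L) = (L + 5/3)/(L - 7) = (5/3 + L)/(-7 + L))
k(j) = 5*j²
k(P(1)) - 1*23124 = 5*((5/3 + 1)/(-7 + 1))² - 1*23124 = 5*((8/3)/(-6))² - 23124 = 5*(-⅙*8/3)² - 23124 = 5*(-4/9)² - 23124 = 5*(16/81) - 23124 = 80/81 - 23124 = -1872964/81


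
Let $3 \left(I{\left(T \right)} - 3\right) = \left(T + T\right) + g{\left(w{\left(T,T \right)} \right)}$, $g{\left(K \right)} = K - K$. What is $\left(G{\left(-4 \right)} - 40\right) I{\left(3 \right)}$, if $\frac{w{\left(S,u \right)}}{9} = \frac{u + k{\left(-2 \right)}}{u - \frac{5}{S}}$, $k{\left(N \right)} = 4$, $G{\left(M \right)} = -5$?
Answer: $-225$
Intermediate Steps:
$w{\left(S,u \right)} = \frac{9 \left(4 + u\right)}{u - \frac{5}{S}}$ ($w{\left(S,u \right)} = 9 \frac{u + 4}{u - \frac{5}{S}} = 9 \frac{4 + u}{u - \frac{5}{S}} = \frac{9 \left(4 + u\right)}{u - \frac{5}{S}}$)
$g{\left(K \right)} = 0$
$I{\left(T \right)} = 3 + \frac{2 T}{3}$ ($I{\left(T \right)} = 3 + \frac{\left(T + T\right) + 0}{3} = 3 + \frac{2 T + 0}{3} = 3 + \frac{2 T}{3}$)
$\left(G{\left(-4 \right)} - 40\right) I{\left(3 \right)} = \left(-5 - 40\right) \left(3 + \frac{2}{3} \cdot 3\right) = - 45 \left(3 + 2\right) = \left(-45\right) 5 = -225$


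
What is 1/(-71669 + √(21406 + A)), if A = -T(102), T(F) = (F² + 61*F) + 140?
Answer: -71669/5136440921 - 4*√290/5136440921 ≈ -1.3966e-5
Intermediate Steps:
T(F) = 140 + F² + 61*F
A = -16766 (A = -(140 + 102² + 61*102) = -(140 + 10404 + 6222) = -1*16766 = -16766)
1/(-71669 + √(21406 + A)) = 1/(-71669 + √(21406 - 16766)) = 1/(-71669 + √4640) = 1/(-71669 + 4*√290)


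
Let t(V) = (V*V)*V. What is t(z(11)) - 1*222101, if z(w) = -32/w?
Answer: -295649199/1331 ≈ -2.2213e+5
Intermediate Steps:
t(V) = V³ (t(V) = V²*V = V³)
t(z(11)) - 1*222101 = (-32/11)³ - 1*222101 = (-32*1/11)³ - 222101 = (-32/11)³ - 222101 = -32768/1331 - 222101 = -295649199/1331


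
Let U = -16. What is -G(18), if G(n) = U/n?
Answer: 8/9 ≈ 0.88889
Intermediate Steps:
G(n) = -16/n
-G(18) = -(-16)/18 = -1*(-8/9) = 8/9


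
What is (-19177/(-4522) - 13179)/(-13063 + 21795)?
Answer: -59576261/39486104 ≈ -1.5088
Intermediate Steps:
(-19177/(-4522) - 13179)/(-13063 + 21795) = (-19177*(-1/4522) - 13179)/8732 = (19177/4522 - 13179)*(1/8732) = -59576261/4522*1/8732 = -59576261/39486104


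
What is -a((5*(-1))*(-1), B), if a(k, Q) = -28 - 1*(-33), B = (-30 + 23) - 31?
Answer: -5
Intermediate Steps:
B = -38 (B = -7 - 31 = -38)
a(k, Q) = 5 (a(k, Q) = -28 + 33 = 5)
-a((5*(-1))*(-1), B) = -1*5 = -5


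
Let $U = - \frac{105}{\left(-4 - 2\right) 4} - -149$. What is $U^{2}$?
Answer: $\frac{1505529}{64} \approx 23524.0$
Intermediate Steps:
$U = \frac{1227}{8}$ ($U = - \frac{105}{\left(-6\right) 4} + 149 = - \frac{105}{-24} + 149 = \left(-105\right) \left(- \frac{1}{24}\right) + 149 = \frac{35}{8} + 149 = \frac{1227}{8} \approx 153.38$)
$U^{2} = \left(\frac{1227}{8}\right)^{2} = \frac{1505529}{64}$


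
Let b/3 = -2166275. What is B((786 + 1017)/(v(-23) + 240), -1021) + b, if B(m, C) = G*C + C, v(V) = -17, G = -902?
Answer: -5578904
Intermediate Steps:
b = -6498825 (b = 3*(-2166275) = -6498825)
B(m, C) = -901*C (B(m, C) = -902*C + C = -901*C)
B((786 + 1017)/(v(-23) + 240), -1021) + b = -901*(-1021) - 6498825 = 919921 - 6498825 = -5578904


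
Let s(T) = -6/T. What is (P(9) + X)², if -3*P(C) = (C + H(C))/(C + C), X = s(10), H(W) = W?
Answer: 196/225 ≈ 0.87111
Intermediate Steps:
X = -⅗ (X = -6/10 = -6*⅒ = -⅗ ≈ -0.60000)
P(C) = -⅓ (P(C) = -(C + C)/(3*(C + C)) = -2*C/(3*(2*C)) = -2*C*1/(2*C)/3 = -⅓*1 = -⅓)
(P(9) + X)² = (-⅓ - ⅗)² = (-14/15)² = 196/225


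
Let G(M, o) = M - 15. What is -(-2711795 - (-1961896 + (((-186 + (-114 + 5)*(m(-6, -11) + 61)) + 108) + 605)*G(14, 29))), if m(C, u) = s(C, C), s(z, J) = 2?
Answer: 756239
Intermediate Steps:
m(C, u) = 2
G(M, o) = -15 + M
-(-2711795 - (-1961896 + (((-186 + (-114 + 5)*(m(-6, -11) + 61)) + 108) + 605)*G(14, 29))) = -(-2711795 - (-1961896 + (((-186 + (-114 + 5)*(2 + 61)) + 108) + 605)*(-15 + 14))) = -(-2711795 - (-1961896 + (((-186 - 109*63) + 108) + 605)*(-1))) = -(-2711795 - (-1961896 + (((-186 - 6867) + 108) + 605)*(-1))) = -(-2711795 - (-1961896 + ((-7053 + 108) + 605)*(-1))) = -(-2711795 - (-1961896 + (-6945 + 605)*(-1))) = -(-2711795 - (-1961896 - 6340*(-1))) = -(-2711795 - (-1961896 + 6340)) = -(-2711795 - 1*(-1955556)) = -(-2711795 + 1955556) = -1*(-756239) = 756239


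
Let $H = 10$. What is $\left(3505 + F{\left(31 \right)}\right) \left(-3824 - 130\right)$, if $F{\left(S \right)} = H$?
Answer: $-13898310$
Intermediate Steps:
$F{\left(S \right)} = 10$
$\left(3505 + F{\left(31 \right)}\right) \left(-3824 - 130\right) = \left(3505 + 10\right) \left(-3824 - 130\right) = 3515 \left(-3954\right) = -13898310$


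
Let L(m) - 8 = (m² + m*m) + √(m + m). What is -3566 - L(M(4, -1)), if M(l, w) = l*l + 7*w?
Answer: -3736 - 3*√2 ≈ -3740.2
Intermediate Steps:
M(l, w) = l² + 7*w
L(m) = 8 + 2*m² + √2*√m (L(m) = 8 + ((m² + m*m) + √(m + m)) = 8 + ((m² + m²) + √(2*m)) = 8 + (2*m² + √2*√m) = 8 + 2*m² + √2*√m)
-3566 - L(M(4, -1)) = -3566 - (8 + 2*(4² + 7*(-1))² + √2*√(4² + 7*(-1))) = -3566 - (8 + 2*(16 - 7)² + √2*√(16 - 7)) = -3566 - (8 + 2*9² + √2*√9) = -3566 - (8 + 2*81 + √2*3) = -3566 - (8 + 162 + 3*√2) = -3566 - (170 + 3*√2) = -3566 + (-170 - 3*√2) = -3736 - 3*√2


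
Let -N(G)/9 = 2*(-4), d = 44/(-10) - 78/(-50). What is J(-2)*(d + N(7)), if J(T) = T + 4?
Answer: 3458/25 ≈ 138.32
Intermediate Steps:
J(T) = 4 + T
d = -71/25 (d = 44*(-1/10) - 78*(-1/50) = -22/5 + 39/25 = -71/25 ≈ -2.8400)
N(G) = 72 (N(G) = -18*(-4) = -9*(-8) = 72)
J(-2)*(d + N(7)) = (4 - 2)*(-71/25 + 72) = 2*(1729/25) = 3458/25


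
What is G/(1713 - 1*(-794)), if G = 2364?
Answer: 2364/2507 ≈ 0.94296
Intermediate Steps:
G/(1713 - 1*(-794)) = 2364/(1713 - 1*(-794)) = 2364/(1713 + 794) = 2364/2507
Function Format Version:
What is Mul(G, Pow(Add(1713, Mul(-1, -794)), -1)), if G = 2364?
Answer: Rational(2364, 2507) ≈ 0.94296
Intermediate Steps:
Mul(G, Pow(Add(1713, Mul(-1, -794)), -1)) = Mul(2364, Pow(Add(1713, Mul(-1, -794)), -1)) = Mul(2364, Pow(Add(1713, 794), -1)) = Mul(2364, Pow(2507, -1)) = Mul(2364, Rational(1, 2507)) = Rational(2364, 2507)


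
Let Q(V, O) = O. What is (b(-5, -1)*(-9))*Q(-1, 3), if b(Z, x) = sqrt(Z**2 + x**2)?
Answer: -27*sqrt(26) ≈ -137.67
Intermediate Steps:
(b(-5, -1)*(-9))*Q(-1, 3) = (sqrt((-5)**2 + (-1)**2)*(-9))*3 = (sqrt(25 + 1)*(-9))*3 = (sqrt(26)*(-9))*3 = -9*sqrt(26)*3 = -27*sqrt(26)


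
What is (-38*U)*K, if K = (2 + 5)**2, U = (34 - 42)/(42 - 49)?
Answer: -2128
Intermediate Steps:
U = 8/7 (U = -8/(-7) = -8*(-1/7) = 8/7 ≈ 1.1429)
K = 49 (K = 7**2 = 49)
(-38*U)*K = -38*8/7*49 = -304/7*49 = -2128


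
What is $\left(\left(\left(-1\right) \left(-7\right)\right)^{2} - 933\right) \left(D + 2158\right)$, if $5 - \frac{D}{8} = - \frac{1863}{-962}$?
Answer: $- \frac{71385448}{37} \approx -1.9293 \cdot 10^{6}$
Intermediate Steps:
$D = \frac{11788}{481}$ ($D = 40 - 8 \left(- \frac{1863}{-962}\right) = 40 - 8 \left(\left(-1863\right) \left(- \frac{1}{962}\right)\right) = 40 - \frac{7452}{481} = \frac{11788}{481} \approx 24.507$)
$\left(\left(\left(-1\right) \left(-7\right)\right)^{2} - 933\right) \left(D + 2158\right) = \left(\left(\left(-1\right) \left(-7\right)\right)^{2} - 933\right) \left(\frac{11788}{481} + 2158\right) = \left(7^{2} - 933\right) \frac{1049786}{481} = \left(49 - 933\right) \frac{1049786}{481} = \left(-884\right) \frac{1049786}{481} = - \frac{71385448}{37}$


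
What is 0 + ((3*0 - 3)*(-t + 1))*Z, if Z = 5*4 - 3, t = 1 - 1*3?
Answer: -153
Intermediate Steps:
t = -2 (t = 1 - 3 = -2)
Z = 17 (Z = 20 - 3 = 17)
0 + ((3*0 - 3)*(-t + 1))*Z = 0 + ((3*0 - 3)*(-1*(-2) + 1))*17 = 0 + ((0 - 3)*(2 + 1))*17 = 0 - 3*3*17 = 0 - 9*17 = 0 - 153 = -153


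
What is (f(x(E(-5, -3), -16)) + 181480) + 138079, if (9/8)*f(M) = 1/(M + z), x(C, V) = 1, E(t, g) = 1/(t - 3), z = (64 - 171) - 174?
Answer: 100661084/315 ≈ 3.1956e+5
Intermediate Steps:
z = -281 (z = -107 - 174 = -281)
E(t, g) = 1/(-3 + t)
f(M) = 8/(9*(-281 + M)) (f(M) = 8/(9*(M - 281)) = 8/(9*(-281 + M)))
(f(x(E(-5, -3), -16)) + 181480) + 138079 = (8/(9*(-281 + 1)) + 181480) + 138079 = ((8/9)/(-280) + 181480) + 138079 = ((8/9)*(-1/280) + 181480) + 138079 = (-1/315 + 181480) + 138079 = 57166199/315 + 138079 = 100661084/315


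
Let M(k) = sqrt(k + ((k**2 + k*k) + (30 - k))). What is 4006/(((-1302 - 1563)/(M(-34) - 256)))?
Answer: 1025536/2865 - 4006*sqrt(2342)/2865 ≈ 290.29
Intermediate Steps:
M(k) = sqrt(30 + 2*k**2) (M(k) = sqrt(k + ((k**2 + k**2) + (30 - k))) = sqrt(k + (2*k**2 + (30 - k))) = sqrt(k + (30 - k + 2*k**2)) = sqrt(30 + 2*k**2))
4006/(((-1302 - 1563)/(M(-34) - 256))) = 4006/(((-1302 - 1563)/(sqrt(30 + 2*(-34)**2) - 256))) = 4006/((-2865/(sqrt(30 + 2*1156) - 256))) = 4006/((-2865/(sqrt(30 + 2312) - 256))) = 4006/((-2865/(sqrt(2342) - 256))) = 4006/((-2865/(-256 + sqrt(2342)))) = 4006*(256/2865 - sqrt(2342)/2865) = 1025536/2865 - 4006*sqrt(2342)/2865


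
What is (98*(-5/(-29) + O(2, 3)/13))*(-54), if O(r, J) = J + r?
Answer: -1111320/377 ≈ -2947.8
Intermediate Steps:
(98*(-5/(-29) + O(2, 3)/13))*(-54) = (98*(-5/(-29) + (3 + 2)/13))*(-54) = (98*(-5*(-1/29) + 5*(1/13)))*(-54) = (98*(5/29 + 5/13))*(-54) = (98*(210/377))*(-54) = (20580/377)*(-54) = -1111320/377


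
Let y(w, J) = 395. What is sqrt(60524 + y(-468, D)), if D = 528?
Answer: sqrt(60919) ≈ 246.82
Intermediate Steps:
sqrt(60524 + y(-468, D)) = sqrt(60524 + 395) = sqrt(60919)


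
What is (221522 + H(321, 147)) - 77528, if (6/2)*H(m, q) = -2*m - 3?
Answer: 143779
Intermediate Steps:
H(m, q) = -1 - 2*m/3 (H(m, q) = (-2*m - 3)/3 = (-3 - 2*m)/3 = -1 - 2*m/3)
(221522 + H(321, 147)) - 77528 = (221522 + (-1 - ⅔*321)) - 77528 = (221522 + (-1 - 214)) - 77528 = (221522 - 215) - 77528 = 221307 - 77528 = 143779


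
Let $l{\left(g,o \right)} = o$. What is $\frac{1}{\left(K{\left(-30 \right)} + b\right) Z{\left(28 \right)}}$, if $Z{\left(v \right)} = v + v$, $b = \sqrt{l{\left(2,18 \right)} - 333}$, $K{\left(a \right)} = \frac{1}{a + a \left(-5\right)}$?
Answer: $\frac{15}{31752007} - \frac{5400 i \sqrt{35}}{31752007} \approx 4.7241 \cdot 10^{-7} - 0.0010061 i$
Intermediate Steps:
$K{\left(a \right)} = - \frac{1}{4 a}$ ($K{\left(a \right)} = \frac{1}{a - 5 a} = \frac{1}{\left(-4\right) a} = - \frac{1}{4 a}$)
$b = 3 i \sqrt{35}$ ($b = \sqrt{18 - 333} = \sqrt{-315} = 3 i \sqrt{35} \approx 17.748 i$)
$Z{\left(v \right)} = 2 v$
$\frac{1}{\left(K{\left(-30 \right)} + b\right) Z{\left(28 \right)}} = \frac{1}{\left(- \frac{1}{4 \left(-30\right)} + 3 i \sqrt{35}\right) 2 \cdot 28} = \frac{1}{\left(\left(- \frac{1}{4}\right) \left(- \frac{1}{30}\right) + 3 i \sqrt{35}\right) 56} = \frac{1}{\frac{1}{120} + 3 i \sqrt{35}} \cdot \frac{1}{56} = \frac{1}{56 \left(\frac{1}{120} + 3 i \sqrt{35}\right)}$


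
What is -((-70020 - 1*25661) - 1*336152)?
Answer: 431833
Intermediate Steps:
-((-70020 - 1*25661) - 1*336152) = -((-70020 - 25661) - 336152) = -(-95681 - 336152) = -1*(-431833) = 431833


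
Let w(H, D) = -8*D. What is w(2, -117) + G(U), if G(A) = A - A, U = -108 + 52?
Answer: 936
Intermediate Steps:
U = -56
G(A) = 0
w(2, -117) + G(U) = -8*(-117) + 0 = 936 + 0 = 936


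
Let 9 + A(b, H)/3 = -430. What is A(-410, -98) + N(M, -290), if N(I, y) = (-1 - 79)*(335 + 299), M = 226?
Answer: -52037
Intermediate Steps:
A(b, H) = -1317 (A(b, H) = -27 + 3*(-430) = -27 - 1290 = -1317)
N(I, y) = -50720 (N(I, y) = -80*634 = -50720)
A(-410, -98) + N(M, -290) = -1317 - 50720 = -52037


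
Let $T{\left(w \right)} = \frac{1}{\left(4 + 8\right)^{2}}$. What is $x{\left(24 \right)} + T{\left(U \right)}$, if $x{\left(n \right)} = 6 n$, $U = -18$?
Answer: $\frac{20737}{144} \approx 144.01$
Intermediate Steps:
$T{\left(w \right)} = \frac{1}{144}$ ($T{\left(w \right)} = \frac{1}{12^{2}} = \frac{1}{144}$)
$x{\left(24 \right)} + T{\left(U \right)} = 6 \cdot 24 + \frac{1}{144} = 144 + \frac{1}{144} = \frac{20737}{144}$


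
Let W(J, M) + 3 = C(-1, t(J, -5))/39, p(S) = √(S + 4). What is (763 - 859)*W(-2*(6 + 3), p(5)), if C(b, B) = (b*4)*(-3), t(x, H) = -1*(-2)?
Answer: 3360/13 ≈ 258.46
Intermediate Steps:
t(x, H) = 2
C(b, B) = -12*b (C(b, B) = (4*b)*(-3) = -12*b)
p(S) = √(4 + S)
W(J, M) = -35/13 (W(J, M) = -3 - 12*(-1)/39 = -3 + 12*(1/39) = -3 + 4/13 = -35/13)
(763 - 859)*W(-2*(6 + 3), p(5)) = (763 - 859)*(-35/13) = -96*(-35/13) = 3360/13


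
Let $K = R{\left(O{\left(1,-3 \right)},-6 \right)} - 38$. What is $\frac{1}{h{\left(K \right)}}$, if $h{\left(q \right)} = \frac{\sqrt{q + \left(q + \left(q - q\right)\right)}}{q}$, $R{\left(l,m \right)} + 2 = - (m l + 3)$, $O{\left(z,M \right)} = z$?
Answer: $\frac{i \sqrt{74}}{2} \approx 4.3012 i$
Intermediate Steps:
$R{\left(l,m \right)} = -5 - l m$ ($R{\left(l,m \right)} = -2 - \left(m l + 3\right) = -2 - \left(l m + 3\right) = -2 - \left(3 + l m\right) = -5 - l m$)
$K = -37$ ($K = \left(-5 - 1 \left(-6\right)\right) - 38 = \left(-5 + 6\right) - 38 = 1 - 38 = -37$)
$h{\left(q \right)} = \frac{\sqrt{2}}{\sqrt{q}}$ ($h{\left(q \right)} = \frac{\sqrt{q + \left(q + 0\right)}}{q} = \frac{\sqrt{q + q}}{q} = \frac{\sqrt{2 q}}{q} = \frac{\sqrt{2} \sqrt{q}}{q} = \frac{\sqrt{2}}{\sqrt{q}}$)
$\frac{1}{h{\left(K \right)}} = \frac{1}{\sqrt{2} \frac{1}{\sqrt{-37}}} = \frac{1}{\sqrt{2} \left(- \frac{i \sqrt{37}}{37}\right)} = \frac{1}{\left(- \frac{1}{37}\right) i \sqrt{74}} = \frac{i \sqrt{74}}{2}$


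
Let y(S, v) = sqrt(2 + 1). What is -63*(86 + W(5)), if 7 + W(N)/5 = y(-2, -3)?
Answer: -3213 - 315*sqrt(3) ≈ -3758.6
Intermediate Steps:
y(S, v) = sqrt(3)
W(N) = -35 + 5*sqrt(3)
-63*(86 + W(5)) = -63*(86 + (-35 + 5*sqrt(3))) = -63*(51 + 5*sqrt(3)) = -3213 - 315*sqrt(3)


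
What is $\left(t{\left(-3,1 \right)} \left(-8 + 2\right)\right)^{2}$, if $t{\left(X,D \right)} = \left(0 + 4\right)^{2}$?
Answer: $9216$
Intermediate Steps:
$t{\left(X,D \right)} = 16$ ($t{\left(X,D \right)} = 4^{2} = 16$)
$\left(t{\left(-3,1 \right)} \left(-8 + 2\right)\right)^{2} = \left(16 \left(-8 + 2\right)\right)^{2} = \left(16 \left(-6\right)\right)^{2} = \left(-96\right)^{2} = 9216$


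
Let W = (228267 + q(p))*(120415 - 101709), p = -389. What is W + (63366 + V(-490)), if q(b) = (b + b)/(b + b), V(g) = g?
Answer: 4270044084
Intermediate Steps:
q(b) = 1 (q(b) = (2*b)/((2*b)) = (2*b)*(1/(2*b)) = 1)
W = 4269981208 (W = (228267 + 1)*(120415 - 101709) = 228268*18706 = 4269981208)
W + (63366 + V(-490)) = 4269981208 + (63366 - 490) = 4269981208 + 62876 = 4270044084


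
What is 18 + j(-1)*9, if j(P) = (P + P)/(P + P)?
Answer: 27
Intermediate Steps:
j(P) = 1 (j(P) = (2*P)/((2*P)) = (2*P)*(1/(2*P)) = 1)
18 + j(-1)*9 = 18 + 1*9 = 18 + 9 = 27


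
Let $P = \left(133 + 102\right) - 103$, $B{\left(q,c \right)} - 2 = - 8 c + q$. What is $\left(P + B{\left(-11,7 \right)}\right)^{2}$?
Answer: $4489$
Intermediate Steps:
$B{\left(q,c \right)} = 2 + q - 8 c$ ($B{\left(q,c \right)} = 2 - \left(- q + 8 c\right) = 2 + q - 8 c$)
$P = 132$ ($P = 235 - 103 = 132$)
$\left(P + B{\left(-11,7 \right)}\right)^{2} = \left(132 - 65\right)^{2} = 67^{2} = 4489$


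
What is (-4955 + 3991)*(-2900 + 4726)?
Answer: -1760264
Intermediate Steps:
(-4955 + 3991)*(-2900 + 4726) = -964*1826 = -1760264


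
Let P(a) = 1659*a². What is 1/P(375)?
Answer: 1/233296875 ≈ 4.2864e-9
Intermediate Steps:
1/P(375) = 1/(1659*375²) = 1/(1659*140625) = 1/233296875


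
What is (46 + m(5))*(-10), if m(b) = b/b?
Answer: -470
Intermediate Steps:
m(b) = 1
(46 + m(5))*(-10) = (46 + 1)*(-10) = 47*(-10) = -470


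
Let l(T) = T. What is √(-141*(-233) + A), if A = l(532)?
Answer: √33385 ≈ 182.72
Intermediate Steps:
A = 532
√(-141*(-233) + A) = √(-141*(-233) + 532) = √(32853 + 532) = √33385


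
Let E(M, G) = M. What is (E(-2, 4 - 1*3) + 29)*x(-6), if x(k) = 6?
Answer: 162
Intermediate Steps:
(E(-2, 4 - 1*3) + 29)*x(-6) = (-2 + 29)*6 = 27*6 = 162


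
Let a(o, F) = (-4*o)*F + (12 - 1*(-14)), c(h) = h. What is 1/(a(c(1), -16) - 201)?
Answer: -1/111 ≈ -0.0090090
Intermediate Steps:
a(o, F) = 26 - 4*F*o (a(o, F) = -4*F*o + (12 + 14) = -4*F*o + 26 = 26 - 4*F*o)
1/(a(c(1), -16) - 201) = 1/((26 - 4*(-16)*1) - 201) = 1/((26 + 64) - 201) = 1/(90 - 201) = 1/(-111) = -1/111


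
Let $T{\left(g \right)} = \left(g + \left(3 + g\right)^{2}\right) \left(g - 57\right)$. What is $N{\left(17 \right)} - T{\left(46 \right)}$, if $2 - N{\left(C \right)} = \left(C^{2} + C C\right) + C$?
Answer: $26324$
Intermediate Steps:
$N{\left(C \right)} = 2 - C - 2 C^{2}$ ($N{\left(C \right)} = 2 - \left(\left(C^{2} + C C\right) + C\right) = 2 - \left(\left(C^{2} + C^{2}\right) + C\right) = 2 - \left(2 C^{2} + C\right) = 2 - \left(C + 2 C^{2}\right) = 2 - C - 2 C^{2}$)
$T{\left(g \right)} = \left(-57 + g\right) \left(g + \left(3 + g\right)^{2}\right)$ ($T{\left(g \right)} = \left(g + \left(3 + g\right)^{2}\right) \left(-57 + g\right) = \left(-57 + g\right) \left(g + \left(3 + g\right)^{2}\right)$)
$N{\left(17 \right)} - T{\left(46 \right)} = \left(2 - 17 - 2 \cdot 17^{2}\right) - \left(-513 + 46^{3} - 17940 - 50 \cdot 46^{2}\right) = \left(2 - 17 - 578\right) - \left(-513 + 97336 - 17940 - 105800\right) = -593 - -26917 = -593 + 26917 = 26324$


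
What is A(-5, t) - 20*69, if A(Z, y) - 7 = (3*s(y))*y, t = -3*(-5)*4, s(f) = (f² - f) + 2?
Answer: 636187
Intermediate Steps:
s(f) = 2 + f² - f
t = 60 (t = 15*4 = 60)
A(Z, y) = 7 + y*(6 - 3*y + 3*y²) (A(Z, y) = 7 + (3*(2 + y² - y))*y = 7 + (6 - 3*y + 3*y²)*y = 7 + y*(6 - 3*y + 3*y²))
A(-5, t) - 20*69 = (7 + 3*60*(2 + 60² - 1*60)) - 20*69 = (7 + 3*60*(2 + 3600 - 60)) - 1380 = (7 + 3*60*3542) - 1380 = (7 + 637560) - 1380 = 637567 - 1380 = 636187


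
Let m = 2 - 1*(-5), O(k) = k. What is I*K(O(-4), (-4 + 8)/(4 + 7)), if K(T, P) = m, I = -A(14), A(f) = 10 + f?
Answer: -168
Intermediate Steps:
I = -24 (I = -(10 + 14) = -1*24 = -24)
m = 7 (m = 2 + 5 = 7)
K(T, P) = 7
I*K(O(-4), (-4 + 8)/(4 + 7)) = -24*7 = -168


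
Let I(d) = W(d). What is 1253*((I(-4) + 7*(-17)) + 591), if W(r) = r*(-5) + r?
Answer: 611464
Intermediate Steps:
W(r) = -4*r (W(r) = -5*r + r = -4*r)
I(d) = -4*d
1253*((I(-4) + 7*(-17)) + 591) = 1253*((-4*(-4) + 7*(-17)) + 591) = 1253*((16 - 119) + 591) = 1253*(-103 + 591) = 1253*488 = 611464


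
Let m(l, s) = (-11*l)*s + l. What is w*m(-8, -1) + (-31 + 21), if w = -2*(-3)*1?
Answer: -586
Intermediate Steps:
w = 6 (w = 6*1 = 6)
m(l, s) = l - 11*l*s (m(l, s) = -11*l*s + l = l - 11*l*s)
w*m(-8, -1) + (-31 + 21) = 6*(-8*(1 - 11*(-1))) + (-31 + 21) = 6*(-8*(1 + 11)) - 10 = 6*(-8*12) - 10 = 6*(-96) - 10 = -576 - 10 = -586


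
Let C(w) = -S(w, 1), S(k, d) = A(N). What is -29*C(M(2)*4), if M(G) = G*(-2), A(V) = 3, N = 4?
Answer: 87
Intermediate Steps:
S(k, d) = 3
M(G) = -2*G
C(w) = -3 (C(w) = -1*3 = -3)
-29*C(M(2)*4) = -29*(-3) = 87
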